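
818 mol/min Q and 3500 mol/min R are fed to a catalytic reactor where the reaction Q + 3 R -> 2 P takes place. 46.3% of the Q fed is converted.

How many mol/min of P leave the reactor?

757 mol/min

Q reacted = 0.463 × 818 = 378.7 mol/min; ν_Q = −1, so ξ = 378.7/1 = 378.7 mol/min.
Outlet amounts (n = n₀ + ν ξ):
  Q: 818 − 1(378.7) = 439.3
  R: 3500 − 3(378.7) = 2364
  P: 0 + 2(378.7) = 757.5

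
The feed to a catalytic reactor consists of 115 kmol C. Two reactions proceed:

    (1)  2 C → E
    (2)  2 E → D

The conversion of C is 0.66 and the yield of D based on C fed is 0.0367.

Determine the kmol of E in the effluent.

Conversion of C: C consumed = 2ξ₁ = 0.66 × 115 → ξ₁ = 37.95 kmol.
Yield of D: 1ξ₂ / 115 = 0.0367 → ξ₂ = 4.221 kmol.
Outlet amounts (n = n₀ + Σ ν·ξ):
  C: 115 − 2(37.95) = 39.1
  E: 0 + 1(37.95) − 2(4.221) = 29.51
  D: 0 + 1(4.221) = 4.221

29.5 kmol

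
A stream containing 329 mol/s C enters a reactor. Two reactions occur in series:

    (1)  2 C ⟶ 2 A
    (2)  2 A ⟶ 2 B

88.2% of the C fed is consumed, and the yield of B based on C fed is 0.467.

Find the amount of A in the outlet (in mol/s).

Conversion of C: C consumed = 2ξ₁ = 0.882 × 329 → ξ₁ = 145.1 mol/s.
Yield of B: 2ξ₂ / 329 = 0.467 → ξ₂ = 76.82 mol/s.
Outlet amounts (n = n₀ + Σ ν·ξ):
  C: 329 − 2(145.1) = 38.82
  A: 0 + 2(145.1) − 2(76.82) = 136.5
  B: 0 + 2(76.82) = 153.6

137 mol/s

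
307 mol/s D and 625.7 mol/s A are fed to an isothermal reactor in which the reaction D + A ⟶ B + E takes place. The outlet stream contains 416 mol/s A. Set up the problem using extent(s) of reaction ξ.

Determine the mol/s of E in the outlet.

For A: n = n₀ − 1ξ → 416 = 625.7 − 1ξ, giving ξ = 209.7 mol/s.
Outlet amounts (n = n₀ + ν ξ):
  D: 307 − 1(209.7) = 97.3
  A: 625.7 − 1(209.7) = 416
  B: 0 + 1(209.7) = 209.7
  E: 0 + 1(209.7) = 209.7

210 mol/s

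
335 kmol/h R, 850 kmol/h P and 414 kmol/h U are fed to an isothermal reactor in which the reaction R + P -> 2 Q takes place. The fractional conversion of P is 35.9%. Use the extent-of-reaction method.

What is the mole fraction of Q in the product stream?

P reacted = 0.359 × 850 = 305.1 kmol/h; ν_P = −1, so ξ = 305.1/1 = 305.1 kmol/h.
Outlet amounts (n = n₀ + ν ξ):
  R: 335 − 1(305.1) = 29.85
  P: 850 − 1(305.1) = 544.9
  Q: 0 + 2(305.1) = 610.3
  U: 414 (inert)
Total out = 1599 kmol/h; y_Q = 610.3 / 1599 = 0.3817.

0.382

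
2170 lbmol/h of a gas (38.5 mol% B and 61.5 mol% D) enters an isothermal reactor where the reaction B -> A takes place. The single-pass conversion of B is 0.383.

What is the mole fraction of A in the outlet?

0.147

B reacted = 0.383 × 835.5 = 320 lbmol/h; ν_B = −1, so ξ = 320/1 = 320 lbmol/h.
Outlet amounts (n = n₀ + ν ξ):
  B: 835.5 − 1(320) = 515.5
  A: 0 + 1(320) = 320
  D: 1335 (inert)
Total out = 2170 lbmol/h; y_A = 320 / 2170 = 0.1475.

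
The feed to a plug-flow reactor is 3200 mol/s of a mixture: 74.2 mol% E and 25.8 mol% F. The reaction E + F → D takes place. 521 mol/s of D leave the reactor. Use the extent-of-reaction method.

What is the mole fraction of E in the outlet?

0.692

For D: n = n₀ + 1ξ → 521 = 0 + 1ξ, giving ξ = 521 mol/s.
Outlet amounts (n = n₀ + ν ξ):
  E: 2374 − 1(521) = 1853
  F: 825.6 − 1(521) = 304.6
  D: 0 + 1(521) = 521
Total out = 2679 mol/s; y_E = 1853 / 2679 = 0.6918.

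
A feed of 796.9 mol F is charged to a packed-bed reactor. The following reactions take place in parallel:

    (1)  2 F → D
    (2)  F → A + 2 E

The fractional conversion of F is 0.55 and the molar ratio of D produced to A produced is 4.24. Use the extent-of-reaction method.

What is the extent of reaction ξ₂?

Conversion of F: F consumed = 0.55 × 796.9 = 438.3 mol = 2ξ₁ + 1ξ₂.
Selectivity: 1ξ₁ / (1ξ₂) = 4.24 → ξ₁ = 4.24 ξ₂.
Substitute: (2·4.24 + 1) ξ₂ = 438.3 → ξ₂ = 46.23 mol, ξ₁ = 196 mol.
Outlet amounts (n = n₀ + Σ ν·ξ):
  F: 796.9 − 2(196) − 1(46.23) = 358.6
  D: 0 + 1(196) = 196
  A: 0 + 1(46.23) = 46.23
  E: 0 + 2(46.23) = 92.47

ξ₂ = 46.2 mol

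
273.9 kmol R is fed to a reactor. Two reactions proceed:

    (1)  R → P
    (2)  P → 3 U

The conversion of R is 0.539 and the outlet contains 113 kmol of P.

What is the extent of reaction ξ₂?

Conversion of R: R consumed = 1ξ₁ = 0.539 × 273.9 → ξ₁ = 147.6 kmol.
P balance: n_P = 0 + 1ξ₁ − 1ξ₂ = 113 → ξ₂ = (1·147.6 − 113)/1 = 34.63 kmol.
Outlet amounts (n = n₀ + Σ ν·ξ):
  R: 273.9 − 1(147.6) = 126.3
  P: 0 + 1(147.6) − 1(34.63) = 113
  U: 0 + 3(34.63) = 103.9

ξ₂ = 34.6 kmol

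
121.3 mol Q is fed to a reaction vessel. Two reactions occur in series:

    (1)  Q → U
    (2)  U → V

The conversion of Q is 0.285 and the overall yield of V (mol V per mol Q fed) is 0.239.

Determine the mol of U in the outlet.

Conversion of Q: Q consumed = 1ξ₁ = 0.285 × 121.3 → ξ₁ = 34.57 mol.
Yield of V: 1ξ₂ / 121.3 = 0.239 → ξ₂ = 28.99 mol.
Outlet amounts (n = n₀ + Σ ν·ξ):
  Q: 121.3 − 1(34.57) = 86.73
  U: 0 + 1(34.57) − 1(28.99) = 5.58
  V: 0 + 1(28.99) = 28.99

5.58 mol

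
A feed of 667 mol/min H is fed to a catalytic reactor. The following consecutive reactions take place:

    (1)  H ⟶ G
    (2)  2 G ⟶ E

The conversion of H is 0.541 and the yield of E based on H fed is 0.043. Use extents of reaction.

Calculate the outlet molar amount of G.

303 mol/min

Conversion of H: H consumed = 1ξ₁ = 0.541 × 667 → ξ₁ = 360.8 mol/min.
Yield of E: 1ξ₂ / 667 = 0.043 → ξ₂ = 28.68 mol/min.
Outlet amounts (n = n₀ + Σ ν·ξ):
  H: 667 − 1(360.8) = 306.2
  G: 0 + 1(360.8) − 2(28.68) = 303.5
  E: 0 + 1(28.68) = 28.68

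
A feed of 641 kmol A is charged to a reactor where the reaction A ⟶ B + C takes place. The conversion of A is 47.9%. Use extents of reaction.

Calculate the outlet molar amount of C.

307 kmol

A reacted = 0.479 × 641 = 307 kmol; ν_A = −1, so ξ = 307/1 = 307 kmol.
Outlet amounts (n = n₀ + ν ξ):
  A: 641 − 1(307) = 334
  B: 0 + 1(307) = 307
  C: 0 + 1(307) = 307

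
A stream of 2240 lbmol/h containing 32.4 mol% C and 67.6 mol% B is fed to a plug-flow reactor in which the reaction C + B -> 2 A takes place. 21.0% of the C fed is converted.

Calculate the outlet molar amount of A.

C reacted = 0.21 × 725.8 = 152.4 lbmol/h; ν_C = −1, so ξ = 152.4/1 = 152.4 lbmol/h.
Outlet amounts (n = n₀ + ν ξ):
  C: 725.8 − 1(152.4) = 573.4
  B: 1514 − 1(152.4) = 1362
  A: 0 + 2(152.4) = 304.8

305 lbmol/h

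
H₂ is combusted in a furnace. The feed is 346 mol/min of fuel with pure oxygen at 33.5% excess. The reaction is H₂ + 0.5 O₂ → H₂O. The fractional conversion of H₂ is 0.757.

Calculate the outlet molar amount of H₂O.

Stoichiometric O₂ = 0.5 × 346 = 173 mol/min; O₂ fed = 173 × 1.335 = 231 mol/min.
Fuel reacted = 0.757 × 346 → ξ = 261.9 mol/min.
Outlet (n = n₀ + ν ξ):
  H₂: 346 − 1(261.9) = 84.08
  O₂: 231 − 0.5(261.9) = 99.99
  H₂O: 0 + 1(261.9) = 261.9

262 mol/min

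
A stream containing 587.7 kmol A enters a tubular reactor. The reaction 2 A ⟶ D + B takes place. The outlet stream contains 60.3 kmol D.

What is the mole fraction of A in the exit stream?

For D: n = n₀ + 1ξ → 60.3 = 0 + 1ξ, giving ξ = 60.3 kmol.
Outlet amounts (n = n₀ + ν ξ):
  A: 587.7 − 2(60.3) = 467.1
  D: 0 + 1(60.3) = 60.3
  B: 0 + 1(60.3) = 60.3
Total out = 587.7 kmol; y_A = 467.1 / 587.7 = 0.7948.

0.795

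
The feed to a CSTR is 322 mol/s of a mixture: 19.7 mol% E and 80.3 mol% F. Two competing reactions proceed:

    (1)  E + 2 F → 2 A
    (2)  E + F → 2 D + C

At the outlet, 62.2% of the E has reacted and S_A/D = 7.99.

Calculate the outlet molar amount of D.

Conversion of E: E consumed = 0.622 × 63.43 = 39.46 mol/s = 1ξ₁ + 1ξ₂.
Selectivity: 2ξ₁ / (2ξ₂) = 7.99 → ξ₁ = 7.99 ξ₂.
Substitute: (1·7.99 + 1) ξ₂ = 39.46 → ξ₂ = 4.389 mol/s, ξ₁ = 35.07 mol/s.
Outlet amounts (n = n₀ + Σ ν·ξ):
  E: 63.43 − 1(35.07) − 1(4.389) = 23.98
  F: 258.6 − 2(35.07) − 1(4.389) = 184
  A: 0 + 2(35.07) = 70.13
  D: 0 + 2(4.389) = 8.778
  C: 0 + 1(4.389) = 4.389

8.78 mol/s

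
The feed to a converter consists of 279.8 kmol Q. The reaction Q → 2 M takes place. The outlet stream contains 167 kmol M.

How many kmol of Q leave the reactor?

For M: n = n₀ + 2ξ → 167 = 0 + 2ξ, giving ξ = 83.5 kmol.
Outlet amounts (n = n₀ + ν ξ):
  Q: 279.8 − 1(83.5) = 196.3
  M: 0 + 2(83.5) = 167

196 kmol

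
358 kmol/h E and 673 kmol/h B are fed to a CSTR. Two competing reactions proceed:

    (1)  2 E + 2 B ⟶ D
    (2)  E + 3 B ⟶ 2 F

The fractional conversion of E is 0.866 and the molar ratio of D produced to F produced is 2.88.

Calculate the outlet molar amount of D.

Conversion of E: E consumed = 0.866 × 358 = 310 kmol/h = 2ξ₁ + 1ξ₂.
Selectivity: 1ξ₁ / (2ξ₂) = 2.88 → ξ₁ = 5.76 ξ₂.
Substitute: (2·5.76 + 1) ξ₂ = 310 → ξ₂ = 24.76 kmol/h, ξ₁ = 142.6 kmol/h.
Outlet amounts (n = n₀ + Σ ν·ξ):
  E: 358 − 2(142.6) − 1(24.76) = 47.97
  B: 673 − 2(142.6) − 3(24.76) = 313.4
  D: 0 + 1(142.6) = 142.6
  F: 0 + 2(24.76) = 49.53

143 kmol/h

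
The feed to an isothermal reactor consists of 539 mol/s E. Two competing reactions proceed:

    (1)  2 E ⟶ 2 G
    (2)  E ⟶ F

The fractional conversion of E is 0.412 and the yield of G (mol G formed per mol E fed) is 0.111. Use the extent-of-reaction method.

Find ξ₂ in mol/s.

Yield of G: 2ξ₁ / 539 = 0.111 → ξ₁ = 29.91 mol/s.
Conversion of E: 2ξ₁ + 1ξ₂ = 0.412 × 539 = 222.1 → ξ₂ = 162.2 mol/s.
Outlet amounts (n = n₀ + Σ ν·ξ):
  E: 539 − 2(29.91) − 1(162.2) = 316.9
  G: 0 + 2(29.91) = 59.83
  F: 0 + 1(162.2) = 162.2

ξ₂ = 162 mol/s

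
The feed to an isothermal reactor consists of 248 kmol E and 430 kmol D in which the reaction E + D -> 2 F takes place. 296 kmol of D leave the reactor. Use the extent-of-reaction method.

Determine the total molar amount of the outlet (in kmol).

678 kmol

For D: n = n₀ − 1ξ → 296 = 430 − 1ξ, giving ξ = 134 kmol.
Outlet amounts (n = n₀ + ν ξ):
  E: 248 − 1(134) = 114
  D: 430 − 1(134) = 296
  F: 0 + 2(134) = 268
Total out = 114 + 296 + 268 = 678 kmol.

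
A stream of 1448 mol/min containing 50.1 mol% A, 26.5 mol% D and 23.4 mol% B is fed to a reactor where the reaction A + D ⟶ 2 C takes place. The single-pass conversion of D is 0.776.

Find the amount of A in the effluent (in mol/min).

D reacted = 0.776 × 383.7 = 297.8 mol/min; ν_D = −1, so ξ = 297.8/1 = 297.8 mol/min.
Outlet amounts (n = n₀ + ν ξ):
  A: 725.4 − 1(297.8) = 427.7
  D: 383.7 − 1(297.8) = 85.95
  C: 0 + 2(297.8) = 595.5
  B: 338.8 (inert)

428 mol/min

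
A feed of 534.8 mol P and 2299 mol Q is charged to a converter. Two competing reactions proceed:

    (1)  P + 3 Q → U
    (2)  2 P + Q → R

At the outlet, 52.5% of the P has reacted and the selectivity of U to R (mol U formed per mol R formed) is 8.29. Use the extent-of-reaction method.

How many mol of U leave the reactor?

Conversion of P: P consumed = 0.525 × 534.8 = 280.8 mol = 1ξ₁ + 2ξ₂.
Selectivity: 1ξ₁ / (1ξ₂) = 8.29 → ξ₁ = 8.29 ξ₂.
Substitute: (1·8.29 + 2) ξ₂ = 280.8 → ξ₂ = 27.29 mol, ξ₁ = 226.2 mol.
Outlet amounts (n = n₀ + Σ ν·ξ):
  P: 534.8 − 1(226.2) − 2(27.29) = 254
  Q: 2299 − 3(226.2) − 1(27.29) = 1593
  U: 0 + 1(226.2) = 226.2
  R: 0 + 1(27.29) = 27.29

226 mol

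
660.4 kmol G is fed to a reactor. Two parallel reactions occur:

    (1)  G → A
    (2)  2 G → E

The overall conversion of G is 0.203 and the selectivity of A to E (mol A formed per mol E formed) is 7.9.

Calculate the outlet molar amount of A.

107 kmol

Conversion of G: G consumed = 0.203 × 660.4 = 134.1 kmol = 1ξ₁ + 2ξ₂.
Selectivity: 1ξ₁ / (1ξ₂) = 7.9 → ξ₁ = 7.9 ξ₂.
Substitute: (1·7.9 + 2) ξ₂ = 134.1 → ξ₂ = 13.54 kmol, ξ₁ = 107 kmol.
Outlet amounts (n = n₀ + Σ ν·ξ):
  G: 660.4 − 1(107) − 2(13.54) = 526.3
  A: 0 + 1(107) = 107
  E: 0 + 1(13.54) = 13.54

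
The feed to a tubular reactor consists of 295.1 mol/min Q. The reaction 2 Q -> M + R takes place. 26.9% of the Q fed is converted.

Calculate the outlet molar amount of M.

Q reacted = 0.269 × 295.1 = 79.38 mol/min; ν_Q = −2, so ξ = 79.38/2 = 39.69 mol/min.
Outlet amounts (n = n₀ + ν ξ):
  Q: 295.1 − 2(39.69) = 215.7
  M: 0 + 1(39.69) = 39.69
  R: 0 + 1(39.69) = 39.69

39.7 mol/min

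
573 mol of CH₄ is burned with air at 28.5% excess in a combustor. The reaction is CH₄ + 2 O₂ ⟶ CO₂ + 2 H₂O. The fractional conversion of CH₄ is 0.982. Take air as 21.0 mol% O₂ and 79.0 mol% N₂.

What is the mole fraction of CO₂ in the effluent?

0.0742

Stoichiometric O₂ = 2 × 573 = 1146 mol; O₂ fed = 1146 × 1.285 = 1473 mol.
N₂ fed = 1473 × 79/21 = 5540 mol.
Fuel reacted = 0.982 × 573 → ξ = 562.7 mol.
Outlet (n = n₀ + ν ξ):
  CH₄: 573 − 1(562.7) = 10.31
  O₂: 1473 − 2(562.7) = 347.2
  N₂: 5540 (inert)
  CO₂: 0 + 1(562.7) = 562.7
  H₂O: 0 + 2(562.7) = 1125
Total out = 7585 mol; y_CO₂ = 562.7 / 7585 = 0.07418.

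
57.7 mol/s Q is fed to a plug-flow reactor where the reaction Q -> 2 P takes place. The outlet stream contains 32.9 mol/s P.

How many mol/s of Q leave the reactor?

41.2 mol/s

For P: n = n₀ + 2ξ → 32.9 = 0 + 2ξ, giving ξ = 16.45 mol/s.
Outlet amounts (n = n₀ + ν ξ):
  Q: 57.7 − 1(16.45) = 41.25
  P: 0 + 2(16.45) = 32.9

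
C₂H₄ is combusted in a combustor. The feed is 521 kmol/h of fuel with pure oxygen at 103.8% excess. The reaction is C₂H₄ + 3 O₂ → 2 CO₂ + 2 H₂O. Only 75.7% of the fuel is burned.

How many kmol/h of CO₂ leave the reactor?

789 kmol/h

Stoichiometric O₂ = 3 × 521 = 1563 kmol/h; O₂ fed = 1563 × 2.038 = 3185 kmol/h.
Fuel reacted = 0.757 × 521 → ξ = 394.4 kmol/h.
Outlet (n = n₀ + ν ξ):
  C₂H₄: 521 − 1(394.4) = 126.6
  O₂: 3185 − 3(394.4) = 2002
  CO₂: 0 + 2(394.4) = 788.8
  H₂O: 0 + 2(394.4) = 788.8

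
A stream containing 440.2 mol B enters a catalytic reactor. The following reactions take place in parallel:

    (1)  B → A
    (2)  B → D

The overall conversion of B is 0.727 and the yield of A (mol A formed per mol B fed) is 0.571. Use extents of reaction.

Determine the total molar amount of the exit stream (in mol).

440 mol

Yield of A: 1ξ₁ / 440.2 = 0.571 → ξ₁ = 251.4 mol.
Conversion of B: 1ξ₁ + 1ξ₂ = 0.727 × 440.2 = 320 → ξ₂ = 68.67 mol.
Outlet amounts (n = n₀ + Σ ν·ξ):
  B: 440.2 − 1(251.4) − 1(68.67) = 120.2
  A: 0 + 1(251.4) = 251.4
  D: 0 + 1(68.67) = 68.67
Total out = 120.2 + 251.4 + 68.67 = 440.2 mol.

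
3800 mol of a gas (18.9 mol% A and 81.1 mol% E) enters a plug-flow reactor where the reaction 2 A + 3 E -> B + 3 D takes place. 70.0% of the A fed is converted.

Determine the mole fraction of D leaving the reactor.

0.213

A reacted = 0.7 × 718.2 = 502.7 mol; ν_A = −2, so ξ = 502.7/2 = 251.4 mol.
Outlet amounts (n = n₀ + ν ξ):
  A: 718.2 − 2(251.4) = 215.5
  E: 3082 − 3(251.4) = 2328
  B: 0 + 1(251.4) = 251.4
  D: 0 + 3(251.4) = 754.1
Total out = 3549 mol; y_D = 754.1 / 3549 = 0.2125.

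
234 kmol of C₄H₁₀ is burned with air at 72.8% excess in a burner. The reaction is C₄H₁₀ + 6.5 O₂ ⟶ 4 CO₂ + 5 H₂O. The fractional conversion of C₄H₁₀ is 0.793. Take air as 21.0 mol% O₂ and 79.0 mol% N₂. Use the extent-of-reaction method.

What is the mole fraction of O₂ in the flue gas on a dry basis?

Stoichiometric O₂ = 6.5 × 234 = 1521 kmol; O₂ fed = 1521 × 1.728 = 2628 kmol.
N₂ fed = 2628 × 79/21 = 9887 kmol.
Fuel reacted = 0.793 × 234 → ξ = 185.6 kmol.
Outlet (n = n₀ + ν ξ):
  C₄H₁₀: 234 − 1(185.6) = 48.44
  O₂: 2628 − 6.5(185.6) = 1422
  N₂: 9887 (inert)
  CO₂: 0 + 4(185.6) = 742.2
  H₂O: 0 + 5(185.6) = 927.8
Dry total = 12100 kmol; y_O₂ (dry) = 1422 / 12100 = 0.1175.

0.118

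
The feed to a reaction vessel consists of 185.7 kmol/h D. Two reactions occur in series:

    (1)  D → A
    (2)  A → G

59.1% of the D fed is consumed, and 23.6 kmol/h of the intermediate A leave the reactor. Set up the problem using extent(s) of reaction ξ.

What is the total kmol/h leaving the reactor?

186 kmol/h

Conversion of D: D consumed = 1ξ₁ = 0.591 × 185.7 → ξ₁ = 109.7 kmol/h.
A balance: n_A = 0 + 1ξ₁ − 1ξ₂ = 23.6 → ξ₂ = (1·109.7 − 23.6)/1 = 86.15 kmol/h.
Outlet amounts (n = n₀ + Σ ν·ξ):
  D: 185.7 − 1(109.7) = 75.95
  A: 0 + 1(109.7) − 1(86.15) = 23.6
  G: 0 + 1(86.15) = 86.15
Total out = 75.95 + 23.6 + 86.15 = 185.7 kmol/h.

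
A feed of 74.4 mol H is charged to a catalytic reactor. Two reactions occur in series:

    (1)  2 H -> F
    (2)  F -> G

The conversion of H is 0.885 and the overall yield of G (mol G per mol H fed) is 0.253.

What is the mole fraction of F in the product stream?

0.34

Conversion of H: H consumed = 2ξ₁ = 0.885 × 74.4 → ξ₁ = 32.92 mol.
Yield of G: 1ξ₂ / 74.4 = 0.253 → ξ₂ = 18.82 mol.
Outlet amounts (n = n₀ + Σ ν·ξ):
  H: 74.4 − 2(32.92) = 8.556
  F: 0 + 1(32.92) − 1(18.82) = 14.1
  G: 0 + 1(18.82) = 18.82
Total out = 41.48 mol; y_F = 14.1 / 41.48 = 0.3399.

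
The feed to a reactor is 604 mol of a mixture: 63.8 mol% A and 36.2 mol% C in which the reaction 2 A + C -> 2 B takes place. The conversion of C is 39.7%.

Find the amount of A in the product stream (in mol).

C reacted = 0.397 × 218.6 = 86.8 mol; ν_C = −1, so ξ = 86.8/1 = 86.8 mol.
Outlet amounts (n = n₀ + ν ξ):
  A: 385.4 − 2(86.8) = 211.7
  C: 218.6 − 1(86.8) = 131.8
  B: 0 + 2(86.8) = 173.6

212 mol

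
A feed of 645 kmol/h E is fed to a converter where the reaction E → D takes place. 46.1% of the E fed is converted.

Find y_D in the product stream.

E reacted = 0.461 × 645 = 297.3 kmol/h; ν_E = −1, so ξ = 297.3/1 = 297.3 kmol/h.
Outlet amounts (n = n₀ + ν ξ):
  E: 645 − 1(297.3) = 347.7
  D: 0 + 1(297.3) = 297.3
Total out = 645 kmol/h; y_D = 297.3 / 645 = 0.461.

0.461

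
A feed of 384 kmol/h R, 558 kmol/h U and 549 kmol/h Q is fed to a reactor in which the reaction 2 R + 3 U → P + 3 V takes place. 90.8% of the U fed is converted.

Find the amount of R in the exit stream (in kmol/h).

U reacted = 0.908 × 558 = 506.7 kmol/h; ν_U = −3, so ξ = 506.7/3 = 168.9 kmol/h.
Outlet amounts (n = n₀ + ν ξ):
  R: 384 − 2(168.9) = 46.22
  U: 558 − 3(168.9) = 51.34
  P: 0 + 1(168.9) = 168.9
  V: 0 + 3(168.9) = 506.7
  Q: 549 (inert)

46.2 kmol/h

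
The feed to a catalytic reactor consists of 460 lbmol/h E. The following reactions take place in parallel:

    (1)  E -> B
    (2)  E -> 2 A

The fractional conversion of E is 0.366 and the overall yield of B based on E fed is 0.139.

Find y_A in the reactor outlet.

Yield of B: 1ξ₁ / 460 = 0.139 → ξ₁ = 63.94 lbmol/h.
Conversion of E: 1ξ₁ + 1ξ₂ = 0.366 × 460 = 168.4 → ξ₂ = 104.4 lbmol/h.
Outlet amounts (n = n₀ + Σ ν·ξ):
  E: 460 − 1(63.94) − 1(104.4) = 291.6
  B: 0 + 1(63.94) = 63.94
  A: 0 + 2(104.4) = 208.8
Total out = 564.4 lbmol/h; y_A = 208.8 / 564.4 = 0.37.

0.37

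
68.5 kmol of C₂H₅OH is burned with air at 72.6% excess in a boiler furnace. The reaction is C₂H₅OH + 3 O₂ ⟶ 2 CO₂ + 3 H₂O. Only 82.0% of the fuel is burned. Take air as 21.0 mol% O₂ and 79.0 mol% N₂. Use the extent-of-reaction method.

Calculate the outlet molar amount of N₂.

Stoichiometric O₂ = 3 × 68.5 = 205.5 kmol; O₂ fed = 205.5 × 1.726 = 354.7 kmol.
N₂ fed = 354.7 × 79/21 = 1334 kmol.
Fuel reacted = 0.82 × 68.5 → ξ = 56.17 kmol.
Outlet (n = n₀ + ν ξ):
  C₂H₅OH: 68.5 − 1(56.17) = 12.33
  O₂: 354.7 − 3(56.17) = 186.2
  N₂: 1334 (inert)
  CO₂: 0 + 2(56.17) = 112.3
  H₂O: 0 + 3(56.17) = 168.5

1330 kmol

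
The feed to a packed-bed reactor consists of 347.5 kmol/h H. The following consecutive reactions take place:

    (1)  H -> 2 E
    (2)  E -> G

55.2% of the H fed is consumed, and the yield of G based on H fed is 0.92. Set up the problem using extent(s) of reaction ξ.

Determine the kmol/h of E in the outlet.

Conversion of H: H consumed = 1ξ₁ = 0.552 × 347.5 → ξ₁ = 191.8 kmol/h.
Yield of G: 1ξ₂ / 347.5 = 0.92 → ξ₂ = 319.7 kmol/h.
Outlet amounts (n = n₀ + Σ ν·ξ):
  H: 347.5 − 1(191.8) = 155.7
  E: 0 + 2(191.8) − 1(319.7) = 63.94
  G: 0 + 1(319.7) = 319.7

63.9 kmol/h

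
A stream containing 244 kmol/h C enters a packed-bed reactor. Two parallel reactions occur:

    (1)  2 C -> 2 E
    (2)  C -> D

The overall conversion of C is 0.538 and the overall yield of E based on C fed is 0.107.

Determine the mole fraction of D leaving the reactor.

Yield of E: 2ξ₁ / 244 = 0.107 → ξ₁ = 13.05 kmol/h.
Conversion of C: 2ξ₁ + 1ξ₂ = 0.538 × 244 = 131.3 → ξ₂ = 105.2 kmol/h.
Outlet amounts (n = n₀ + Σ ν·ξ):
  C: 244 − 2(13.05) − 1(105.2) = 112.7
  E: 0 + 2(13.05) = 26.11
  D: 0 + 1(105.2) = 105.2
Total out = 244 kmol/h; y_D = 105.2 / 244 = 0.431.

0.431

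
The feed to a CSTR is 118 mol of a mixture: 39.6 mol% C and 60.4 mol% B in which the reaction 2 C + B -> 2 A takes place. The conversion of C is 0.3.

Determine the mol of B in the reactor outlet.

C reacted = 0.3 × 46.73 = 14.02 mol; ν_C = −2, so ξ = 14.02/2 = 7.009 mol.
Outlet amounts (n = n₀ + ν ξ):
  C: 46.73 − 2(7.009) = 32.71
  B: 71.27 − 1(7.009) = 64.26
  A: 0 + 2(7.009) = 14.02

64.3 mol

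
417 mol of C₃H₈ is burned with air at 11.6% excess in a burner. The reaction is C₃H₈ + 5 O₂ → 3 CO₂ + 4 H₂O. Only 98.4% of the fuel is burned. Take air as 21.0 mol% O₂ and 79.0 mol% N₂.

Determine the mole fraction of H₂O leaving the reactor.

0.138

Stoichiometric O₂ = 5 × 417 = 2085 mol; O₂ fed = 2085 × 1.116 = 2327 mol.
N₂ fed = 2327 × 79/21 = 8753 mol.
Fuel reacted = 0.984 × 417 → ξ = 410.3 mol.
Outlet (n = n₀ + ν ξ):
  C₃H₈: 417 − 1(410.3) = 6.672
  O₂: 2327 − 5(410.3) = 275.2
  N₂: 8753 (inert)
  CO₂: 0 + 3(410.3) = 1231
  H₂O: 0 + 4(410.3) = 1641
Total out = 11910 mol; y_H₂O = 1641 / 11910 = 0.1378.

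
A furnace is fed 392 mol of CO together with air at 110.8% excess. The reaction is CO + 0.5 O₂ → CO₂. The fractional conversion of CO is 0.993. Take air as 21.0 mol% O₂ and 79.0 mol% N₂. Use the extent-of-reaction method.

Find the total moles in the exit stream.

Stoichiometric O₂ = 0.5 × 392 = 196 mol; O₂ fed = 196 × 2.108 = 413.2 mol.
N₂ fed = 413.2 × 79/21 = 1554 mol.
Fuel reacted = 0.993 × 392 → ξ = 389.3 mol.
Outlet (n = n₀ + ν ξ):
  CO: 392 − 1(389.3) = 2.744
  O₂: 413.2 − 0.5(389.3) = 218.5
  N₂: 1554 (inert)
  CO₂: 0 + 1(389.3) = 389.3
Total out = 2.744 + 218.5 + 1554 + 389.3 = 2165 mol.

2160 mol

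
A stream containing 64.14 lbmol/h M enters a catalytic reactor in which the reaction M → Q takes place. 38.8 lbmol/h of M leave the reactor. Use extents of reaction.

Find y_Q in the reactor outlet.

For M: n = n₀ − 1ξ → 38.8 = 64.14 − 1ξ, giving ξ = 25.34 lbmol/h.
Outlet amounts (n = n₀ + ν ξ):
  M: 64.14 − 1(25.34) = 38.8
  Q: 0 + 1(25.34) = 25.34
Total out = 64.14 lbmol/h; y_Q = 25.34 / 64.14 = 0.3951.

0.395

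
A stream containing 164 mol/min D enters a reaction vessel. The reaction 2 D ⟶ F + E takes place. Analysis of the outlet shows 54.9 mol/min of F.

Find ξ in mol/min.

For F: n = n₀ + 1ξ → 54.9 = 0 + 1ξ, giving ξ = 54.9 mol/min.
Outlet amounts (n = n₀ + ν ξ):
  D: 164 − 2(54.9) = 54.2
  F: 0 + 1(54.9) = 54.9
  E: 0 + 1(54.9) = 54.9

ξ = 54.9 mol/min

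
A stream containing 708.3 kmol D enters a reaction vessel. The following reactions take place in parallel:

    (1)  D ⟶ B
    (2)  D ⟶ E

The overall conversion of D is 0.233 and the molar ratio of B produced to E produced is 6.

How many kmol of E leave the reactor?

Conversion of D: D consumed = 0.233 × 708.3 = 165 kmol = 1ξ₁ + 1ξ₂.
Selectivity: 1ξ₁ / (1ξ₂) = 6 → ξ₁ = 6 ξ₂.
Substitute: (1·6 + 1) ξ₂ = 165 → ξ₂ = 23.58 kmol, ξ₁ = 141.5 kmol.
Outlet amounts (n = n₀ + Σ ν·ξ):
  D: 708.3 − 1(141.5) − 1(23.58) = 543.3
  B: 0 + 1(141.5) = 141.5
  E: 0 + 1(23.58) = 23.58

23.6 kmol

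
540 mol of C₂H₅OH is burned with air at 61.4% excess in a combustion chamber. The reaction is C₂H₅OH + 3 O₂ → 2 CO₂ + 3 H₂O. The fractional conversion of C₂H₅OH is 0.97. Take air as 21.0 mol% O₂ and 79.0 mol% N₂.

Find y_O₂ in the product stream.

Stoichiometric O₂ = 3 × 540 = 1620 mol; O₂ fed = 1620 × 1.614 = 2615 mol.
N₂ fed = 2615 × 79/21 = 9836 mol.
Fuel reacted = 0.97 × 540 → ξ = 523.8 mol.
Outlet (n = n₀ + ν ξ):
  C₂H₅OH: 540 − 1(523.8) = 16.2
  O₂: 2615 − 3(523.8) = 1043
  N₂: 9836 (inert)
  CO₂: 0 + 2(523.8) = 1048
  H₂O: 0 + 3(523.8) = 1571
Total out = 13510 mol; y_O₂ = 1043 / 13510 = 0.0772.

0.0772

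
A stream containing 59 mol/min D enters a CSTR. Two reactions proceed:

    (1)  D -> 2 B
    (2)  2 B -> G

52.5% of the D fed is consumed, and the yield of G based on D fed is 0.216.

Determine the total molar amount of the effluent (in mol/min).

77.2 mol/min

Conversion of D: D consumed = 1ξ₁ = 0.525 × 59 → ξ₁ = 30.98 mol/min.
Yield of G: 1ξ₂ / 59 = 0.216 → ξ₂ = 12.74 mol/min.
Outlet amounts (n = n₀ + Σ ν·ξ):
  D: 59 − 1(30.98) = 28.02
  B: 0 + 2(30.98) − 2(12.74) = 36.46
  G: 0 + 1(12.74) = 12.74
Total out = 28.02 + 36.46 + 12.74 = 77.23 mol/min.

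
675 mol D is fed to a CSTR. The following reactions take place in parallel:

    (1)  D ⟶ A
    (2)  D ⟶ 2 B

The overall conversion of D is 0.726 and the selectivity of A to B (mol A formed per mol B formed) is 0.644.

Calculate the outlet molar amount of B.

428 mol

Conversion of D: D consumed = 0.726 × 675 = 490.1 mol = 1ξ₁ + 1ξ₂.
Selectivity: 1ξ₁ / (2ξ₂) = 0.644 → ξ₁ = 1.288 ξ₂.
Substitute: (1·1.288 + 1) ξ₂ = 490.1 → ξ₂ = 214.2 mol, ξ₁ = 275.9 mol.
Outlet amounts (n = n₀ + Σ ν·ξ):
  D: 675 − 1(275.9) − 1(214.2) = 185
  A: 0 + 1(275.9) = 275.9
  B: 0 + 2(214.2) = 428.4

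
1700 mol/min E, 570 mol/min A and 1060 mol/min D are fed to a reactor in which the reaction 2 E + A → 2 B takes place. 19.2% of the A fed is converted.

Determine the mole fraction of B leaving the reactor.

0.068

A reacted = 0.192 × 570 = 109.4 mol/min; ν_A = −1, so ξ = 109.4/1 = 109.4 mol/min.
Outlet amounts (n = n₀ + ν ξ):
  E: 1700 − 2(109.4) = 1481
  A: 570 − 1(109.4) = 460.6
  B: 0 + 2(109.4) = 218.9
  D: 1060 (inert)
Total out = 3221 mol/min; y_B = 218.9 / 3221 = 0.06796.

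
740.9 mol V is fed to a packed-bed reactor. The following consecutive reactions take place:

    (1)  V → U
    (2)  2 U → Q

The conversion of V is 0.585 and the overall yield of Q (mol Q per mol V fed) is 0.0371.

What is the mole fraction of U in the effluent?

0.53

Conversion of V: V consumed = 1ξ₁ = 0.585 × 740.9 → ξ₁ = 433.4 mol.
Yield of Q: 1ξ₂ / 740.9 = 0.0371 → ξ₂ = 27.49 mol.
Outlet amounts (n = n₀ + Σ ν·ξ):
  V: 740.9 − 1(433.4) = 307.5
  U: 0 + 1(433.4) − 2(27.49) = 378.5
  Q: 0 + 1(27.49) = 27.49
Total out = 713.4 mol; y_U = 378.5 / 713.4 = 0.5305.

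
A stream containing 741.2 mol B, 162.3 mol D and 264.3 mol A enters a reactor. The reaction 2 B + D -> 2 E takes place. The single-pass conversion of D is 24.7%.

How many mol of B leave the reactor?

661 mol

D reacted = 0.247 × 162.3 = 40.09 mol; ν_D = −1, so ξ = 40.09/1 = 40.09 mol.
Outlet amounts (n = n₀ + ν ξ):
  B: 741.2 − 2(40.09) = 661
  D: 162.3 − 1(40.09) = 122.2
  E: 0 + 2(40.09) = 80.18
  A: 264.3 (inert)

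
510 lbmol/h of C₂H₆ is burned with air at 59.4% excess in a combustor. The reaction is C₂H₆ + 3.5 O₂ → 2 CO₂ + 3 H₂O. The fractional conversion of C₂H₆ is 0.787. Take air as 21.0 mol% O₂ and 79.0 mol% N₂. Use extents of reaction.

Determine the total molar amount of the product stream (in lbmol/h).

14300 lbmol/h

Stoichiometric O₂ = 3.5 × 510 = 1785 lbmol/h; O₂ fed = 1785 × 1.594 = 2845 lbmol/h.
N₂ fed = 2845 × 79/21 = 10700 lbmol/h.
Fuel reacted = 0.787 × 510 → ξ = 401.4 lbmol/h.
Outlet (n = n₀ + ν ξ):
  C₂H₆: 510 − 1(401.4) = 108.6
  O₂: 2845 − 3.5(401.4) = 1440
  N₂: 10700 (inert)
  CO₂: 0 + 2(401.4) = 802.7
  H₂O: 0 + 3(401.4) = 1204
Total out = 108.6 + 1440 + 10700 + 802.7 + 1204 = 14260 lbmol/h.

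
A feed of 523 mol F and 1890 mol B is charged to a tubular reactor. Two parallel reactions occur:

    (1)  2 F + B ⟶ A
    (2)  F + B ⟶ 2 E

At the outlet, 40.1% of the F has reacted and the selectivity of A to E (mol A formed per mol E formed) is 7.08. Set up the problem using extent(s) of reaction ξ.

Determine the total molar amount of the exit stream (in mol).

Conversion of F: F consumed = 0.401 × 523 = 209.7 mol = 2ξ₁ + 1ξ₂.
Selectivity: 1ξ₁ / (2ξ₂) = 7.08 → ξ₁ = 14.16 ξ₂.
Substitute: (2·14.16 + 1) ξ₂ = 209.7 → ξ₂ = 7.153 mol, ξ₁ = 101.3 mol.
Outlet amounts (n = n₀ + Σ ν·ξ):
  F: 523 − 2(101.3) − 1(7.153) = 313.3
  B: 1890 − 1(101.3) − 1(7.153) = 1782
  A: 0 + 1(101.3) = 101.3
  E: 0 + 2(7.153) = 14.31
Total out = 313.3 + 1782 + 101.3 + 14.31 = 2210 mol.

2210 mol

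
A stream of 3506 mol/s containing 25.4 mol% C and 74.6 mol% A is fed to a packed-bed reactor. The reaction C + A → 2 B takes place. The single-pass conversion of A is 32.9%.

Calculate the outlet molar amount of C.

30 mol/s

A reacted = 0.329 × 2615 = 860.5 mol/s; ν_A = −1, so ξ = 860.5/1 = 860.5 mol/s.
Outlet amounts (n = n₀ + ν ξ):
  C: 890.5 − 1(860.5) = 30.03
  A: 2615 − 1(860.5) = 1755
  B: 0 + 2(860.5) = 1721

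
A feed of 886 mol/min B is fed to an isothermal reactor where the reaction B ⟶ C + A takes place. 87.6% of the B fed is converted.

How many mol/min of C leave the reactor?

B reacted = 0.876 × 886 = 776.1 mol/min; ν_B = −1, so ξ = 776.1/1 = 776.1 mol/min.
Outlet amounts (n = n₀ + ν ξ):
  B: 886 − 1(776.1) = 109.9
  C: 0 + 1(776.1) = 776.1
  A: 0 + 1(776.1) = 776.1

776 mol/min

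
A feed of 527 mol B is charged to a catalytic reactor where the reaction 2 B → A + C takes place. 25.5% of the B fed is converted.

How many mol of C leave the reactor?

67.2 mol

B reacted = 0.255 × 527 = 134.4 mol; ν_B = −2, so ξ = 134.4/2 = 67.19 mol.
Outlet amounts (n = n₀ + ν ξ):
  B: 527 − 2(67.19) = 392.6
  A: 0 + 1(67.19) = 67.19
  C: 0 + 1(67.19) = 67.19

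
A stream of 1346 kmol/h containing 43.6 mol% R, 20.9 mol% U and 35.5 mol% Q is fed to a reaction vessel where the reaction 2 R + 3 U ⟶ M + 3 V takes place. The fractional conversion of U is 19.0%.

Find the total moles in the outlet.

U reacted = 0.19 × 281.3 = 53.45 kmol/h; ν_U = −3, so ξ = 53.45/3 = 17.82 kmol/h.
Outlet amounts (n = n₀ + ν ξ):
  R: 586.9 − 2(17.82) = 551.2
  U: 281.3 − 3(17.82) = 227.9
  M: 0 + 1(17.82) = 17.82
  V: 0 + 3(17.82) = 53.45
  Q: 477.8 (inert)
Total out = 551.2 + 227.9 + 17.82 + 53.45 + 477.8 = 1328 kmol/h.

1330 kmol/h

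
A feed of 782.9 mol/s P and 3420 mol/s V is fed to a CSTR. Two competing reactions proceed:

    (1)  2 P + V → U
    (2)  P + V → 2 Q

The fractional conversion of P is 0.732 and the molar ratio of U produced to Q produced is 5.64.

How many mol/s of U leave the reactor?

Conversion of P: P consumed = 0.732 × 782.9 = 573.1 mol/s = 2ξ₁ + 1ξ₂.
Selectivity: 1ξ₁ / (2ξ₂) = 5.64 → ξ₁ = 11.28 ξ₂.
Substitute: (2·11.28 + 1) ξ₂ = 573.1 → ξ₂ = 24.32 mol/s, ξ₁ = 274.4 mol/s.
Outlet amounts (n = n₀ + Σ ν·ξ):
  P: 782.9 − 2(274.4) − 1(24.32) = 209.8
  V: 3420 − 1(274.4) − 1(24.32) = 3121
  U: 0 + 1(274.4) = 274.4
  Q: 0 + 2(24.32) = 48.65

274 mol/s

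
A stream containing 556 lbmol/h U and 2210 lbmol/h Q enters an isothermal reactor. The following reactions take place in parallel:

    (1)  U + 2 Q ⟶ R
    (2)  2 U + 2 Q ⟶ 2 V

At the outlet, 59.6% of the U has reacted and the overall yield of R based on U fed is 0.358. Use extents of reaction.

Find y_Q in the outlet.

0.751

Yield of R: 1ξ₁ / 556 = 0.358 → ξ₁ = 199 lbmol/h.
Conversion of U: 1ξ₁ + 2ξ₂ = 0.596 × 556 = 331.4 → ξ₂ = 66.16 lbmol/h.
Outlet amounts (n = n₀ + Σ ν·ξ):
  U: 556 − 1(199) − 2(66.16) = 224.6
  Q: 2210 − 2(199) − 2(66.16) = 1680
  R: 0 + 1(199) = 199
  V: 0 + 2(66.16) = 132.3
Total out = 2236 lbmol/h; y_Q = 1680 / 2236 = 0.7513.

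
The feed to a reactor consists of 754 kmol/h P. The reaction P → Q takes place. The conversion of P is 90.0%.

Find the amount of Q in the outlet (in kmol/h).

679 kmol/h

P reacted = 0.9 × 754 = 678.6 kmol/h; ν_P = −1, so ξ = 678.6/1 = 678.6 kmol/h.
Outlet amounts (n = n₀ + ν ξ):
  P: 754 − 1(678.6) = 75.4
  Q: 0 + 1(678.6) = 678.6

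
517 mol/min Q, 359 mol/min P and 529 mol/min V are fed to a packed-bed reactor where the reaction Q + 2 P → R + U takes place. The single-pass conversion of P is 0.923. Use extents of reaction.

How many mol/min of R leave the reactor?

P reacted = 0.923 × 359 = 331.4 mol/min; ν_P = −2, so ξ = 331.4/2 = 165.7 mol/min.
Outlet amounts (n = n₀ + ν ξ):
  Q: 517 − 1(165.7) = 351.3
  P: 359 − 2(165.7) = 27.64
  R: 0 + 1(165.7) = 165.7
  U: 0 + 1(165.7) = 165.7
  V: 529 (inert)

166 mol/min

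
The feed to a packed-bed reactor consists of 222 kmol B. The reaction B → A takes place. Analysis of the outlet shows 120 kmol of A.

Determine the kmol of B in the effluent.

102 kmol

For A: n = n₀ + 1ξ → 120 = 0 + 1ξ, giving ξ = 120 kmol.
Outlet amounts (n = n₀ + ν ξ):
  B: 222 − 1(120) = 102
  A: 0 + 1(120) = 120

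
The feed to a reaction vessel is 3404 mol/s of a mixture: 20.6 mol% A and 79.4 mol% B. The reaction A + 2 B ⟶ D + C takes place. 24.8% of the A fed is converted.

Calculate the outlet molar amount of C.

174 mol/s

A reacted = 0.248 × 701.2 = 173.9 mol/s; ν_A = −1, so ξ = 173.9/1 = 173.9 mol/s.
Outlet amounts (n = n₀ + ν ξ):
  A: 701.2 − 1(173.9) = 527.3
  B: 2703 − 2(173.9) = 2355
  D: 0 + 1(173.9) = 173.9
  C: 0 + 1(173.9) = 173.9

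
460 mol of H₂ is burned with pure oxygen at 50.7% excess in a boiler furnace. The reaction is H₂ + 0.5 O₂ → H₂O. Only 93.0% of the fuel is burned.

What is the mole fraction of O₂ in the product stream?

0.224

Stoichiometric O₂ = 0.5 × 460 = 230 mol; O₂ fed = 230 × 1.507 = 346.6 mol.
Fuel reacted = 0.93 × 460 → ξ = 427.8 mol.
Outlet (n = n₀ + ν ξ):
  H₂: 460 − 1(427.8) = 32.2
  O₂: 346.6 − 0.5(427.8) = 132.7
  H₂O: 0 + 1(427.8) = 427.8
Total out = 592.7 mol; y_O₂ = 132.7 / 592.7 = 0.2239.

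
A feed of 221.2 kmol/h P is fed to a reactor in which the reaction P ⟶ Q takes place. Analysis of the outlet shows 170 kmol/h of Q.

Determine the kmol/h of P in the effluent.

For Q: n = n₀ + 1ξ → 170 = 0 + 1ξ, giving ξ = 170 kmol/h.
Outlet amounts (n = n₀ + ν ξ):
  P: 221.2 − 1(170) = 51.2
  Q: 0 + 1(170) = 170

51.2 kmol/h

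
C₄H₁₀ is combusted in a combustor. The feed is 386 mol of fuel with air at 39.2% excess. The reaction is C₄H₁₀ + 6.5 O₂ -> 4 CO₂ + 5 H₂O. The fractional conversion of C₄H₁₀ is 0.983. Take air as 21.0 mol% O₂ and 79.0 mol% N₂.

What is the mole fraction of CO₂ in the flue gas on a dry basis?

Stoichiometric O₂ = 6.5 × 386 = 2509 mol; O₂ fed = 2509 × 1.392 = 3493 mol.
N₂ fed = 3493 × 79/21 = 13140 mol.
Fuel reacted = 0.983 × 386 → ξ = 379.4 mol.
Outlet (n = n₀ + ν ξ):
  C₄H₁₀: 386 − 1(379.4) = 6.562
  O₂: 3493 − 6.5(379.4) = 1026
  N₂: 13140 (inert)
  CO₂: 0 + 4(379.4) = 1518
  H₂O: 0 + 5(379.4) = 1897
Dry total = 15690 mol; y_CO₂ (dry) = 1518 / 15690 = 0.09674.

0.0967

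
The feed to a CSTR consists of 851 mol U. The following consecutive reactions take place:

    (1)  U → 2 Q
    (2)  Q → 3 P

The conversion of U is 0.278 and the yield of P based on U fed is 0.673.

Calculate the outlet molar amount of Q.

Conversion of U: U consumed = 1ξ₁ = 0.278 × 851 → ξ₁ = 236.6 mol.
Yield of P: 3ξ₂ / 851 = 0.673 → ξ₂ = 190.9 mol.
Outlet amounts (n = n₀ + Σ ν·ξ):
  U: 851 − 1(236.6) = 614.4
  Q: 0 + 2(236.6) − 1(190.9) = 282.2
  P: 0 + 3(190.9) = 572.7

282 mol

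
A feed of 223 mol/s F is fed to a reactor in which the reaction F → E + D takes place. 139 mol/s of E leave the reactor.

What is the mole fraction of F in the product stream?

0.232

For E: n = n₀ + 1ξ → 139 = 0 + 1ξ, giving ξ = 139 mol/s.
Outlet amounts (n = n₀ + ν ξ):
  F: 223 − 1(139) = 84
  E: 0 + 1(139) = 139
  D: 0 + 1(139) = 139
Total out = 362 mol/s; y_F = 84 / 362 = 0.232.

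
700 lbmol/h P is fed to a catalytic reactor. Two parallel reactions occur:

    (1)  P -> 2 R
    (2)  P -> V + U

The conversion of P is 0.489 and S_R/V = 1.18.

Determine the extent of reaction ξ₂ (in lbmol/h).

ξ₂ = 215 lbmol/h

Conversion of P: P consumed = 0.489 × 700 = 342.3 lbmol/h = 1ξ₁ + 1ξ₂.
Selectivity: 2ξ₁ / (1ξ₂) = 1.18 → ξ₁ = 0.59 ξ₂.
Substitute: (1·0.59 + 1) ξ₂ = 342.3 → ξ₂ = 215.3 lbmol/h, ξ₁ = 127 lbmol/h.
Outlet amounts (n = n₀ + Σ ν·ξ):
  P: 700 − 1(127) − 1(215.3) = 357.7
  R: 0 + 2(127) = 254
  V: 0 + 1(215.3) = 215.3
  U: 0 + 1(215.3) = 215.3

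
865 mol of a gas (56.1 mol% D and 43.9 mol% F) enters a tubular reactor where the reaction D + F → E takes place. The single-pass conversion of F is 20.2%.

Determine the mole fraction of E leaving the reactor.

F reacted = 0.202 × 379.7 = 76.71 mol; ν_F = −1, so ξ = 76.71/1 = 76.71 mol.
Outlet amounts (n = n₀ + ν ξ):
  D: 485.3 − 1(76.71) = 408.6
  F: 379.7 − 1(76.71) = 303
  E: 0 + 1(76.71) = 76.71
Total out = 788.3 mol; y_E = 76.71 / 788.3 = 0.09731.

0.0973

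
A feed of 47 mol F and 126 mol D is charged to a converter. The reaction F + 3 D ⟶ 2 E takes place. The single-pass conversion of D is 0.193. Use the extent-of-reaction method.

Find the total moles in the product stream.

D reacted = 0.193 × 126 = 24.32 mol; ν_D = −3, so ξ = 24.32/3 = 8.106 mol.
Outlet amounts (n = n₀ + ν ξ):
  F: 47 − 1(8.106) = 38.89
  D: 126 − 3(8.106) = 101.7
  E: 0 + 2(8.106) = 16.21
Total out = 38.89 + 101.7 + 16.21 = 156.8 mol.

157 mol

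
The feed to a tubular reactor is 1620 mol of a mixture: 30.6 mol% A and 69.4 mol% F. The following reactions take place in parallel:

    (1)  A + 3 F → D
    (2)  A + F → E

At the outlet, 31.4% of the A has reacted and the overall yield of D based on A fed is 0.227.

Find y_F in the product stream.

Yield of D: 1ξ₁ / 495.7 = 0.227 → ξ₁ = 112.5 mol.
Conversion of A: 1ξ₁ + 1ξ₂ = 0.314 × 495.7 = 155.7 → ξ₂ = 43.13 mol.
Outlet amounts (n = n₀ + Σ ν·ξ):
  A: 495.7 − 1(112.5) − 1(43.13) = 340.1
  F: 1124 − 3(112.5) − 1(43.13) = 743.6
  D: 0 + 1(112.5) = 112.5
  E: 0 + 1(43.13) = 43.13
Total out = 1239 mol; y_F = 743.6 / 1239 = 0.6.

0.6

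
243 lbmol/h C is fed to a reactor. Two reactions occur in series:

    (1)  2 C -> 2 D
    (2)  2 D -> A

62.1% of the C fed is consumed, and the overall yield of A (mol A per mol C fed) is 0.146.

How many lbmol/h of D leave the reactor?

Conversion of C: C consumed = 2ξ₁ = 0.621 × 243 → ξ₁ = 75.45 lbmol/h.
Yield of A: 1ξ₂ / 243 = 0.146 → ξ₂ = 35.48 lbmol/h.
Outlet amounts (n = n₀ + Σ ν·ξ):
  C: 243 − 2(75.45) = 92.1
  D: 0 + 2(75.45) − 2(35.48) = 79.95
  A: 0 + 1(35.48) = 35.48

79.9 lbmol/h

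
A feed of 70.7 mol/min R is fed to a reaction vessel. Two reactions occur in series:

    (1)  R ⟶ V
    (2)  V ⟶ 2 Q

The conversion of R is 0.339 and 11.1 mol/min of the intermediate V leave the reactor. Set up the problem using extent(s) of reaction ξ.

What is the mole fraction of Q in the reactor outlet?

Conversion of R: R consumed = 1ξ₁ = 0.339 × 70.7 → ξ₁ = 23.97 mol/min.
V balance: n_V = 0 + 1ξ₁ − 1ξ₂ = 11.1 → ξ₂ = (1·23.97 − 11.1)/1 = 12.87 mol/min.
Outlet amounts (n = n₀ + Σ ν·ξ):
  R: 70.7 − 1(23.97) = 46.73
  V: 0 + 1(23.97) − 1(12.87) = 11.1
  Q: 0 + 2(12.87) = 25.73
Total out = 83.57 mol/min; y_Q = 25.73 / 83.57 = 0.308.

0.308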